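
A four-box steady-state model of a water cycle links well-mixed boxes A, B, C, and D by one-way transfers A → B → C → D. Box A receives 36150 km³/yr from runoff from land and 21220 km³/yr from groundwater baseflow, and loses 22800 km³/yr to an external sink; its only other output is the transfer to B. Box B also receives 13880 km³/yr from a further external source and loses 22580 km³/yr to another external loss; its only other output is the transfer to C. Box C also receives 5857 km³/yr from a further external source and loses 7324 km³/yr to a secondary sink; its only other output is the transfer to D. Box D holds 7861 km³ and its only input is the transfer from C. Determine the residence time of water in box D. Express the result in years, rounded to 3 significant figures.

Box A: F(A→B) = (36150 + 21220) − 22800 = 34570 km³/yr.
Box B: F(B→C) = (34570 + 13880) − 22580 = 25870 km³/yr.
Box C: F(C→D) = (25870 + 5857) − 7324 = 24403 km³/yr.
Box D throughput = its input = 24403 km³/yr; τ = 7861 / 24403 = 0.3221 yr.

0.322 yr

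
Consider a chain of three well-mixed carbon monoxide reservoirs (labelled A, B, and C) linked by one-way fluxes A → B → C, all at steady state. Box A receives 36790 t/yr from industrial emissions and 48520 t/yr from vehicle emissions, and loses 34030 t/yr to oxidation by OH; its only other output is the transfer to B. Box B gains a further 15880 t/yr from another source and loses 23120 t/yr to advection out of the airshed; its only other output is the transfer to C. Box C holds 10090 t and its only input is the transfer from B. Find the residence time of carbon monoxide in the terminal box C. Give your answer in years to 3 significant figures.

0.229 yr

Box A: F(A→B) = (36790 + 48520) − 34030 = 51280 t/yr.
Box B: F(B→C) = (51280 + 15880) − 23120 = 44040 t/yr.
Box C throughput = its input = 44040 t/yr; τ = 10090 / 44040 = 0.2291 yr.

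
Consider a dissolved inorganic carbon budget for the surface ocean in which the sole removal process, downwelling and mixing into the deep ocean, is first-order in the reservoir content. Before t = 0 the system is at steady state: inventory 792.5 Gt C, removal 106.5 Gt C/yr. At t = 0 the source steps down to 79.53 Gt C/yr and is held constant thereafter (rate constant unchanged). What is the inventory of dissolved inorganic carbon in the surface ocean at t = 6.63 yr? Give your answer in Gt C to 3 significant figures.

Residence time τ = M₀/F₀ = 7.441 yr. The eventual steady state is M_∞ = M₀·(F₁/F₀) = 792.5 × 79.53/106.5 = 591.81 Gt C.
The anomaly ΔM(t) = M(t) − M_∞ decays as ΔM₀·e^(−t/τ) with ΔM₀ = 792.5 − 591.81 = 200.7 Gt C.
At t = 6.63 yr, e^(−t/τ) = e^(−0.8910) = 0.4103, so ΔM = 82.34 Gt C and M = 591.81 + 82.34 = 674.14 Gt C.

674 Gt C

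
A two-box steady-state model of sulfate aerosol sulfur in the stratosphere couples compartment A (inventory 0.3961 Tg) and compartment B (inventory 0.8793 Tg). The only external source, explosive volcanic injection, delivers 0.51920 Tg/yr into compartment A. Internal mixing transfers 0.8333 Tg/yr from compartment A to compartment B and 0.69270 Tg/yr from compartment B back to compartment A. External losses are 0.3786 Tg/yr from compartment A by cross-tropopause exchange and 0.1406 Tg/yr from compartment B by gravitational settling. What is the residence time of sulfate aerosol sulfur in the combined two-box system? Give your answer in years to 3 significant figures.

2.46 yr

Treat the two boxes together as one reservoir: the mixing fluxes between them are internal recycling, so τ = ΣM / Σ(external losses).
M_total = 0.3961 + 0.8793 = 1.2754 Tg.
ΣF_external_out = 0.3786 + 0.1406 = 0.51920 Tg/yr.
τ = M_total / ΣF_ext = 1.2754 / 0.51920 = 2.456 yr.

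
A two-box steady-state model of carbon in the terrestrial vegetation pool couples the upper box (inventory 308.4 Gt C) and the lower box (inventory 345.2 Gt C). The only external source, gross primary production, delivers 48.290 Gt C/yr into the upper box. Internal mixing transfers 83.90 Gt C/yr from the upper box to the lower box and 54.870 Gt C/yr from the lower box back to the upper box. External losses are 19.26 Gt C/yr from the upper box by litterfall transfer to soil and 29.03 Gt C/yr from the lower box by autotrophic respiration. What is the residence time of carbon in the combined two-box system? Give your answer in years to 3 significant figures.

13.5 yr

Residence time in the combined system uses the total inventory and the total *external* removal — internal exchanges between the two boxes cancel.
M_total = 308.4 + 345.2 = 653.60 Gt C.
ΣF_external_out = 19.26 + 29.03 = 48.290 Gt C/yr.
τ = M_total / ΣF_ext = 653.60 / 48.290 = 13.53 yr.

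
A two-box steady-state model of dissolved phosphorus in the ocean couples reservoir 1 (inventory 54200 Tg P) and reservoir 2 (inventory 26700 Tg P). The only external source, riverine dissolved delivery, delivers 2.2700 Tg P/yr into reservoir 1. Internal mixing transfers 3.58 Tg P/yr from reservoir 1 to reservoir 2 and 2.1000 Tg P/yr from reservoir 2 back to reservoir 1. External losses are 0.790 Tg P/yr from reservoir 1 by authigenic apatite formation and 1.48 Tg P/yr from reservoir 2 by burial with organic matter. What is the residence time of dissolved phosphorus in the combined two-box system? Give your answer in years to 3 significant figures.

35600 yr

Residence time in the combined system uses the total inventory and the total *external* removal — internal exchanges between the two boxes cancel.
M_total = 54200 + 26700 = 80900 Tg P.
ΣF_external_out = 0.790 + 1.48 = 2.2700 Tg P/yr.
τ = M_total / ΣF_ext = 80900 / 2.2700 = 35640 yr.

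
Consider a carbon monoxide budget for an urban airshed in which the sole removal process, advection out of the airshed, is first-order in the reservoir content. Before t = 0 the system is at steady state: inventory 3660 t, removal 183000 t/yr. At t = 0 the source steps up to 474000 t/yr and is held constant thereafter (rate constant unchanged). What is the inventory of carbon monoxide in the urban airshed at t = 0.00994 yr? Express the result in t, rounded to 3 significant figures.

τ = M₀/F₀ = 3660/183000 = 0.02000 yr; rate constant k = 1/τ.
New steady state M_∞ = F₁/k = F₁·τ = 474000 × 0.02000 = 9480.0 t.
M(t) = M_∞ + (M₀ − M_∞)·e^(−t/τ); t/τ = 0.00994/0.02000 = 0.4970, so e^(−t/τ) = 0.6084.
M(t) = 9480.0 − 5820 × 0.6084 = 5939.4 t.

5940 t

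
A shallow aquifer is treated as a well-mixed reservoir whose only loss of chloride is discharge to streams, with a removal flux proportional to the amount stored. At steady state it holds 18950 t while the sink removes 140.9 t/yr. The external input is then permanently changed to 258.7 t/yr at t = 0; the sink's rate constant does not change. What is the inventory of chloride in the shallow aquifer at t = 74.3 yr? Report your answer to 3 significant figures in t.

τ = M₀/F₀ = 18950/140.9 = 134.5 yr; rate constant k = 1/τ.
New steady state M_∞ = F₁/k = F₁·τ = 258.7 × 134.5 = 34793 t.
M(t) = M_∞ + (M₀ − M_∞)·e^(−t/τ); t/τ = 74.3/134.5 = 0.5524, so e^(−t/τ) = 0.5755.
M(t) = 34793 − 15840 × 0.5755 = 25675 t.

25700 t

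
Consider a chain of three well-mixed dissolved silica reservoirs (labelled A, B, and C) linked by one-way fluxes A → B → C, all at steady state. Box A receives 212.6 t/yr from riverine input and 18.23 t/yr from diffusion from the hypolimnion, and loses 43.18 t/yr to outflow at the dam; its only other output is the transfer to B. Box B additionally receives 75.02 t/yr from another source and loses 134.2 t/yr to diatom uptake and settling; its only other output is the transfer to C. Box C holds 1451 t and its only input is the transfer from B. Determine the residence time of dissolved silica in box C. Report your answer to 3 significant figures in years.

11.3 yr

Box A: F(A→B) = (212.6 + 18.23) − 43.18 = 187.65 t/yr.
Box B: F(B→C) = (187.65 + 75.02) − 134.2 = 128.47 t/yr.
Box C throughput = its input = 128.47 t/yr; τ = 1451 / 128.47 = 11.29 yr.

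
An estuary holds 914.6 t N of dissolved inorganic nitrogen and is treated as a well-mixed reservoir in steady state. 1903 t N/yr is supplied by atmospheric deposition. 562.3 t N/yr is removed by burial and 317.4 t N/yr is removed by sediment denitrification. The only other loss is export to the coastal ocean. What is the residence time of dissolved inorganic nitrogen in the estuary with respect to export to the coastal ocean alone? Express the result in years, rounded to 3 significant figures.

0.894 yr

At steady state ΣF_in = ΣF_out.
ΣF_in = 1903.0 t N/yr.
Export to the coastal ocean flux = ΣF_in − (562.3 + 317.4) = 1903.0 − 879.7 = 1023 t N/yr.
τ = M / F = 914.6 / 1023 = 0.8938 yr.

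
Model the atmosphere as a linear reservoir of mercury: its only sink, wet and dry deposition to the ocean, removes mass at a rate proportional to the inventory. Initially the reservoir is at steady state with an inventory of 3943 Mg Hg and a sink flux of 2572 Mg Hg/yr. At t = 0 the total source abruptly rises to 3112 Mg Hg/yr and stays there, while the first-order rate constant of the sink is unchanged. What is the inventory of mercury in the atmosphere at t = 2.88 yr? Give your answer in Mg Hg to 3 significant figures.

The sink rate constant is k = F₀/M₀ = 2572/3943 = 0.6523 yr⁻¹.
Solving dM/dt = F₁ − kM with M(0) = M₀ gives M(t) = F₁/k + (M₀ − F₁/k)·e^(−kt).
F₁/k = 3112/0.6523 = 4770.8 Mg Hg; kt = 0.6523 × 2.88 = 1.879, e^(−kt) = 0.1528.
M(2.88) = 4770.8 + (3943 − 4770.8) × 0.1528 = 4770.8 − 126.5 = 4644.3 Mg Hg.

4640 Mg Hg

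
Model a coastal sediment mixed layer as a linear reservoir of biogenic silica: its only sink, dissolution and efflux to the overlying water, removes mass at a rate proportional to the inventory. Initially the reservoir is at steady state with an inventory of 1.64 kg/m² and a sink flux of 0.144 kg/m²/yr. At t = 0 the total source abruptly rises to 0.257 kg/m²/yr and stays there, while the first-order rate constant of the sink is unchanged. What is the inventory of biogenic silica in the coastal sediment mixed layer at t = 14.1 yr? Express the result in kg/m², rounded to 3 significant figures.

2.55 kg/m²

τ = M₀/F₀ = 1.64/0.144 = 11.39 yr; rate constant k = 1/τ.
New steady state M_∞ = F₁/k = F₁·τ = 0.257 × 11.39 = 2.9269 kg/m².
M(t) = M_∞ + (M₀ − M_∞)·e^(−t/τ); t/τ = 14.1/11.39 = 1.238, so e^(−t/τ) = 0.2899.
M(t) = 2.9269 − 1.287 × 0.2899 = 2.5538 kg/m².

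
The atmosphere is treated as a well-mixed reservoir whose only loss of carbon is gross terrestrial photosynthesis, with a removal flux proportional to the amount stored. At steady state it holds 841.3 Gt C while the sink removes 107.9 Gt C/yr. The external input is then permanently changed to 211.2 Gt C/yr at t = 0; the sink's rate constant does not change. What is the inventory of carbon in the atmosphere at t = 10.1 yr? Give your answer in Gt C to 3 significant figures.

1430 Gt C

The sink rate constant is k = F₀/M₀ = 107.9/841.3 = 0.1283 yr⁻¹.
Solving dM/dt = F₁ − kM with M(0) = M₀ gives M(t) = F₁/k + (M₀ − F₁/k)·e^(−kt).
F₁/k = 211.2/0.1283 = 1646.7 Gt C; kt = 0.1283 × 10.1 = 1.295, e^(−kt) = 0.2738.
M(10.1) = 1646.7 + (841.3 − 1646.7) × 0.2738 = 1646.7 − 220.5 = 1426.2 Gt C.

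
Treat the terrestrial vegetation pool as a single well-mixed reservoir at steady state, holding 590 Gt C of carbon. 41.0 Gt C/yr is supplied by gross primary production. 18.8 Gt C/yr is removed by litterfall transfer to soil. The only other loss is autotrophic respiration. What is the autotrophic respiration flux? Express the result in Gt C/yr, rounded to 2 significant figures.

22 Gt C/yr

At steady state ΣF_in = ΣF_out.
ΣF_in = 41.000 Gt C/yr.
Autotrophic respiration flux = ΣF_in − (18.8) = 41.000 − 18.80 = 22.20 Gt C/yr.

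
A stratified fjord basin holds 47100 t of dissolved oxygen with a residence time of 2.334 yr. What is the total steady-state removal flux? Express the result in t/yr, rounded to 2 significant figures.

20000 t/yr

F = M / τ = 47100 / 2.334 = 20180 t/yr.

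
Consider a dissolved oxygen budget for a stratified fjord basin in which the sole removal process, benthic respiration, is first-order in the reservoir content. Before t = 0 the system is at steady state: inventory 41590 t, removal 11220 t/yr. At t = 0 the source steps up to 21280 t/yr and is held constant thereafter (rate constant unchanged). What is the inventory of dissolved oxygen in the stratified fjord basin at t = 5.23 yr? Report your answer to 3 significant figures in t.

The sink rate constant is k = F₀/M₀ = 11220/41590 = 0.2698 yr⁻¹.
Solving dM/dt = F₁ − kM with M(0) = M₀ gives M(t) = F₁/k + (M₀ − F₁/k)·e^(−kt).
F₁/k = 21280/0.2698 = 78880 t; kt = 0.2698 × 5.23 = 1.411, e^(−kt) = 0.2439.
M(5.23) = 78880 + (41590 − 78880) × 0.2439 = 78880 − 9096 = 69784 t.

69800 t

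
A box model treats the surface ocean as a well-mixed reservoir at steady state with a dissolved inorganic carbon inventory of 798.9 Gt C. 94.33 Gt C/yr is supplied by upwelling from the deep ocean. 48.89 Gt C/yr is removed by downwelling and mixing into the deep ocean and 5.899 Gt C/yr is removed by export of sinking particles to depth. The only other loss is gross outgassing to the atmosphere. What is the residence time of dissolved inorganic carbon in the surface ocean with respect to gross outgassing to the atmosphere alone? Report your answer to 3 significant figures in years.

At steady state ΣF_in = ΣF_out.
ΣF_in = 94.330 Gt C/yr.
Gross outgassing to the atmosphere flux = ΣF_in − (48.89 + 5.899) = 94.330 − 54.79 = 39.54 Gt C/yr.
τ = M / F = 798.9 / 39.54 = 20.20 yr.

20.2 yr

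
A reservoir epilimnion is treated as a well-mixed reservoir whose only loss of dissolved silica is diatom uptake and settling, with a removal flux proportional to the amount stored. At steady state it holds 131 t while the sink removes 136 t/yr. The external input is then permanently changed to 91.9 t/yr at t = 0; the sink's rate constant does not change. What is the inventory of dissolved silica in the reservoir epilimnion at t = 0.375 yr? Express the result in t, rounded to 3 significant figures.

τ = M₀/F₀ = 131/136 = 0.9632 yr; rate constant k = 1/τ.
New steady state M_∞ = F₁/k = F₁·τ = 91.9 × 0.9632 = 88.521 t.
M(t) = M_∞ + (M₀ − M_∞)·e^(−t/τ); t/τ = 0.375/0.9632 = 0.3893, so e^(−t/τ) = 0.6775.
M(t) = 88.521 + 42.48 × 0.6775 = 117.30 t.

117 t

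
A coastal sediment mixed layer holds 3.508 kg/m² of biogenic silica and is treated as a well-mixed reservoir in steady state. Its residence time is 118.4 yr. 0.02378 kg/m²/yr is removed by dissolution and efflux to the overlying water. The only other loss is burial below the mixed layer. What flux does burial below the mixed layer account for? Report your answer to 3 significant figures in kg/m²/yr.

0.00585 kg/m²/yr

Total removal F = M/τ = 3.508 / 118.4 = 0.02963 kg/m²/yr.
Burial below the mixed layer = F − (0.02378) = 0.02963 − 0.02378 = 0.005848 kg/m²/yr.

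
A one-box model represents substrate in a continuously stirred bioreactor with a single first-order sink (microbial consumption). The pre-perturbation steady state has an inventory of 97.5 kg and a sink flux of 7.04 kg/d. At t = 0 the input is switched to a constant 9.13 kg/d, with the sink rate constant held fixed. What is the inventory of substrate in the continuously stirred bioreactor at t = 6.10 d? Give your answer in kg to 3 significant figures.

The sink rate constant is k = F₀/M₀ = 7.04/97.5 = 0.07221 d⁻¹.
Solving dM/dt = F₁ − kM with M(0) = M₀ gives M(t) = F₁/k + (M₀ − F₁/k)·e^(−kt).
F₁/k = 9.13/0.07221 = 126.45 kg; kt = 0.07221 × 6.10 = 0.4405, e^(−kt) = 0.6437.
M(6.10) = 126.45 + (97.5 − 126.45) × 0.6437 = 126.45 − 18.63 = 107.81 kg.

108 kg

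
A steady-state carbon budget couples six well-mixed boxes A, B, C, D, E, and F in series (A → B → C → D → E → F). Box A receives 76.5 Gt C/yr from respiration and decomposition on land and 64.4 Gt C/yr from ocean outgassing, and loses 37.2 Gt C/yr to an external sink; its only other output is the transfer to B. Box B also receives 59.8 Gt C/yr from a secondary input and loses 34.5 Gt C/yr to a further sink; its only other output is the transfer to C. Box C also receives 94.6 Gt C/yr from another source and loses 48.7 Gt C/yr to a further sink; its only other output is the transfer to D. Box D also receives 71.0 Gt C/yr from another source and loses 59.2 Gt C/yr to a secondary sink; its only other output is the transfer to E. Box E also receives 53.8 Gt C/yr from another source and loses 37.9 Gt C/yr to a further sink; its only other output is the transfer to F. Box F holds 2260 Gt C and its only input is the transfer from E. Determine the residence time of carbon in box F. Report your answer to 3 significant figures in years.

11.2 yr

Box A: F(A→B) = (76.5 + 64.4) − 37.2 = 103.70 Gt C/yr.
Box B: F(B→C) = (103.70 + 59.8) − 34.5 = 129.00 Gt C/yr.
Box C: F(C→D) = (129.00 + 94.6) − 48.7 = 174.90 Gt C/yr.
Box D: F(D→E) = (174.90 + 71.0) − 59.2 = 186.70 Gt C/yr.
Box E: F(E→F) = (186.70 + 53.8) − 37.9 = 202.60 Gt C/yr.
Box F throughput = its input = 202.60 Gt C/yr; τ = 2260 / 202.60 = 11.15 yr.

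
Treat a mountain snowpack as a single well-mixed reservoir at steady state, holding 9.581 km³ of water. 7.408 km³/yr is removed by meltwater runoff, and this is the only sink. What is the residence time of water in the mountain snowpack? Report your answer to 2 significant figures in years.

τ = M / F = 9.581 / 7.408 = 1.293 yr.

1.3 yr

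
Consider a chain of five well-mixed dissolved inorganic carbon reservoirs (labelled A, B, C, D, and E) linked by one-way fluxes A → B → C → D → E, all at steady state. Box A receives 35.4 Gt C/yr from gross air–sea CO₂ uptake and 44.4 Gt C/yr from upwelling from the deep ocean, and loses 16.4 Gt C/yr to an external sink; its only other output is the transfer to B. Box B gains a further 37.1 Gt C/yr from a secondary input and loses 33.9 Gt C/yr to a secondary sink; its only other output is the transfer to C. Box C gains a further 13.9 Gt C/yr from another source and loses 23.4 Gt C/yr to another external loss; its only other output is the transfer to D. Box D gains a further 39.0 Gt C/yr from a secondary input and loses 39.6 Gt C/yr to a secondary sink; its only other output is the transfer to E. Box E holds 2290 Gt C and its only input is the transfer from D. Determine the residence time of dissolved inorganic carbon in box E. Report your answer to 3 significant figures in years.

Box A: F(A→B) = (35.4 + 44.4) − 16.4 = 63.400 Gt C/yr.
Box B: F(B→C) = (63.400 + 37.1) − 33.9 = 66.600 Gt C/yr.
Box C: F(C→D) = (66.600 + 13.9) − 23.4 = 57.100 Gt C/yr.
Box D: F(D→E) = (57.100 + 39.0) − 39.6 = 56.500 Gt C/yr.
Box E throughput = its input = 56.500 Gt C/yr; τ = 2290 / 56.500 = 40.53 yr.

40.5 yr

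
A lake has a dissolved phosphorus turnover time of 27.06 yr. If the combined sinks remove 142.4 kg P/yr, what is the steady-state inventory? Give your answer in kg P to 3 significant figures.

τ = M/F ⇒ M = τ × F = 27.06 × 142.4 = 3853 kg P.

3850 kg P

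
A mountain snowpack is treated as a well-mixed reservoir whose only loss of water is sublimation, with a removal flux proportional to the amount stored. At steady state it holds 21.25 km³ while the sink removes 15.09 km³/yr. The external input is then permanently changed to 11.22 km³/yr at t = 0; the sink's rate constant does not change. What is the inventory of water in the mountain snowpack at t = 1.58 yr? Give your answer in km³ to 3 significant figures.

The sink rate constant is k = F₀/M₀ = 15.09/21.25 = 0.7101 yr⁻¹.
Solving dM/dt = F₁ − kM with M(0) = M₀ gives M(t) = F₁/k + (M₀ − F₁/k)·e^(−kt).
F₁/k = 11.22/0.7101 = 15.800 km³; kt = 0.7101 × 1.58 = 1.122, e^(−kt) = 0.3256.
M(1.58) = 15.800 + (21.25 − 15.800) × 0.3256 = 15.800 + 1.775 = 17.575 km³.

17.6 km³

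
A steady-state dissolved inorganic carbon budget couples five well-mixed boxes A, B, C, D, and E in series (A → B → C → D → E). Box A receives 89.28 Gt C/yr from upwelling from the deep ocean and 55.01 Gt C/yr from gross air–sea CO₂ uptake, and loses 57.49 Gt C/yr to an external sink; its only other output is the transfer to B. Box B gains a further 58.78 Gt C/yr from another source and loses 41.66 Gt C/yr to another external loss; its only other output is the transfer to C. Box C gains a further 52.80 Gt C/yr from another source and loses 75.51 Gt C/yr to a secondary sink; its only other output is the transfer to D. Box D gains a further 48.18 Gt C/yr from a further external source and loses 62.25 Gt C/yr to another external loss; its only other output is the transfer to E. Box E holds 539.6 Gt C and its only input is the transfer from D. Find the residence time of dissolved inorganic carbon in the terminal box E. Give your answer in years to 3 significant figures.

8.04 yr

Box A: F(A→B) = (89.28 + 55.01) − 57.49 = 86.800 Gt C/yr.
Box B: F(B→C) = (86.800 + 58.78) − 41.66 = 103.92 Gt C/yr.
Box C: F(C→D) = (103.92 + 52.80) − 75.51 = 81.210 Gt C/yr.
Box D: F(D→E) = (81.210 + 48.18) − 62.25 = 67.140 Gt C/yr.
Box E throughput = its input = 67.140 Gt C/yr; τ = 539.6 / 67.140 = 8.037 yr.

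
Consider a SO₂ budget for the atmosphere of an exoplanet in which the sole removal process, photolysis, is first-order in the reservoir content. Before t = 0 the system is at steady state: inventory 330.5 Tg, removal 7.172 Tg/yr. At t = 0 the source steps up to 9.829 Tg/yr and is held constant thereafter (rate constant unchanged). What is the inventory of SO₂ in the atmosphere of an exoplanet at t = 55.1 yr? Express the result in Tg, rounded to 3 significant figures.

The sink rate constant is k = F₀/M₀ = 7.172/330.5 = 0.02170 yr⁻¹.
Solving dM/dt = F₁ − kM with M(0) = M₀ gives M(t) = F₁/k + (M₀ − F₁/k)·e^(−kt).
F₁/k = 9.829/0.02170 = 452.94 Tg; kt = 0.02170 × 55.1 = 1.196, e^(−kt) = 0.3025.
M(55.1) = 452.94 + (330.5 − 452.94) × 0.3025 = 452.94 − 37.04 = 415.90 Tg.

416 Tg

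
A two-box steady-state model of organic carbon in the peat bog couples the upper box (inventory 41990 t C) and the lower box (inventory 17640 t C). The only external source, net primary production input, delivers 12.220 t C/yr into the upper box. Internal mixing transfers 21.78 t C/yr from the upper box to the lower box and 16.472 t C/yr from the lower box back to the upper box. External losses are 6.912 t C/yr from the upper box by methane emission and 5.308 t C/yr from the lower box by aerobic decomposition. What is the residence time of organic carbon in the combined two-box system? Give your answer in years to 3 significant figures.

For the system as a whole, the A↔B exchange is internal and contributes nothing to the throughput; only the external sinks remove mass.
M_total = 41990 + 17640 = 59630 t C.
ΣF_external_out = 6.912 + 5.308 = 12.220 t C/yr.
τ = M_total / ΣF_ext = 59630 / 12.220 = 4880 yr.

4880 yr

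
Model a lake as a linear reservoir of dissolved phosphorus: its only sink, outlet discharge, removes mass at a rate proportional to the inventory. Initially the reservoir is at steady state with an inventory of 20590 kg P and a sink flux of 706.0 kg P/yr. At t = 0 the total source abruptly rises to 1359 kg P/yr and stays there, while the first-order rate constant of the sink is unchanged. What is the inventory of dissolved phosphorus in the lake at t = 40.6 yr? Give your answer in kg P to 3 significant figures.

34900 kg P

Residence time τ = M₀/F₀ = 29.16 yr. The eventual steady state is M_∞ = M₀·(F₁/F₀) = 20590 × 1359/706.0 = 39634 kg P.
The anomaly ΔM(t) = M(t) − M_∞ decays as ΔM₀·e^(−t/τ) with ΔM₀ = 20590 − 39634 = −19040 kg P.
At t = 40.6 yr, e^(−t/τ) = e^(−1.392) = 0.2485, so ΔM = −4733 kg P and M = 39634 − 4733 = 34901 kg P.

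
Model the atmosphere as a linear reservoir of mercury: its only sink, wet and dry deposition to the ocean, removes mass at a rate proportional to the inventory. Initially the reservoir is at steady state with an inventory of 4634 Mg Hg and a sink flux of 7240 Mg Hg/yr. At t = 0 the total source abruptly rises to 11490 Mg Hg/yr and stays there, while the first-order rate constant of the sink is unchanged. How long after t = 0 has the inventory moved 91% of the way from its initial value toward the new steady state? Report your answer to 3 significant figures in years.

1.54 yr

τ = M₀/F₀ = 4634/7240 = 0.6401 yr.
The remaining gap fraction is e^(−t/τ); 91% covered ⇒ e^(−t/τ) = 0.0900.
t = −τ ln(0.0900) = 0.6401 × 2.408 = 1.541 yr.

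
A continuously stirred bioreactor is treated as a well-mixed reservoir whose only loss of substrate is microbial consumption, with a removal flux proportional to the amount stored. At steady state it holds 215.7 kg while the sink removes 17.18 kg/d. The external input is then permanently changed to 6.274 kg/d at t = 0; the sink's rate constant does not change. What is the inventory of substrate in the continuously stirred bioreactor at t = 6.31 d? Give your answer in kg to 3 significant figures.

162 kg

Residence time τ = M₀/F₀ = 12.56 d. The eventual steady state is M_∞ = M₀·(F₁/F₀) = 215.7 × 6.274/17.18 = 78.772 kg.
The anomaly ΔM(t) = M(t) − M_∞ decays as ΔM₀·e^(−t/τ) with ΔM₀ = 215.7 − 78.772 = 136.9 kg.
At t = 6.31 d, e^(−t/τ) = e^(−0.5026) = 0.6050, so ΔM = 82.84 kg and M = 78.772 + 82.84 = 161.61 kg.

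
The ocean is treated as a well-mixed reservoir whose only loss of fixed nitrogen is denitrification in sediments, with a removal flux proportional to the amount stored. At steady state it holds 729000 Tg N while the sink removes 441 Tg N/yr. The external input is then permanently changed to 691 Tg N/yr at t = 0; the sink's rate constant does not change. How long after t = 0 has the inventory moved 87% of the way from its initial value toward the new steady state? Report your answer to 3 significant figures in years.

3370 yr

τ = M₀/F₀ = 729000/441 = 1653 yr.
The remaining gap fraction is e^(−t/τ); 87% covered ⇒ e^(−t/τ) = 0.130.
t = −τ ln(0.130) = 1653 × 2.040 = 3373 yr.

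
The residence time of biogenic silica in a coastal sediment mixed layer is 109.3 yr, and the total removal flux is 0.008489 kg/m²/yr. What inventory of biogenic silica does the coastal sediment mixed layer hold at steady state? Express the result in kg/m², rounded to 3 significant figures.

τ = M/F ⇒ M = τ × F = 109.3 × 0.008489 = 0.9278 kg/m².

0.928 kg/m²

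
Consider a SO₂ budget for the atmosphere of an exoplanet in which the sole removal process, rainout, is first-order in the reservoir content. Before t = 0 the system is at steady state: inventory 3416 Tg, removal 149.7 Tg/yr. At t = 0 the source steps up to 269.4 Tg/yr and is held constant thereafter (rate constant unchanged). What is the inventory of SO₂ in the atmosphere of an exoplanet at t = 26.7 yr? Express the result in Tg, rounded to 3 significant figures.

The sink rate constant is k = F₀/M₀ = 149.7/3416 = 0.04382 yr⁻¹.
Solving dM/dt = F₁ − kM with M(0) = M₀ gives M(t) = F₁/k + (M₀ − F₁/k)·e^(−kt).
F₁/k = 269.4/0.04382 = 6147.4 Tg; kt = 0.04382 × 26.7 = 1.170, e^(−kt) = 0.3103.
M(26.7) = 6147.4 + (3416 − 6147.4) × 0.3103 = 6147.4 − 847.7 = 5299.8 Tg.

5300 Tg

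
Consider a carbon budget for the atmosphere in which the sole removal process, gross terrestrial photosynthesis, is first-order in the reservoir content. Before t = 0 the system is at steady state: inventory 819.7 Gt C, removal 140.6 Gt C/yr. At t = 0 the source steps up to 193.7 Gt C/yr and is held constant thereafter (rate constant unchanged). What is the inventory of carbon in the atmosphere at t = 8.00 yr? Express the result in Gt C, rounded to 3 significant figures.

Residence time τ = M₀/F₀ = 5.830 yr. The eventual steady state is M_∞ = M₀·(F₁/F₀) = 819.7 × 193.7/140.6 = 1129.3 Gt C.
The anomaly ΔM(t) = M(t) − M_∞ decays as ΔM₀·e^(−t/τ) with ΔM₀ = 819.7 − 1129.3 = −309.6 Gt C.
At t = 8.00 yr, e^(−t/τ) = e^(−1.372) = 0.2535, so ΔM = −78.49 Gt C and M = 1129.3 − 78.49 = 1050.8 Gt C.

1050 Gt C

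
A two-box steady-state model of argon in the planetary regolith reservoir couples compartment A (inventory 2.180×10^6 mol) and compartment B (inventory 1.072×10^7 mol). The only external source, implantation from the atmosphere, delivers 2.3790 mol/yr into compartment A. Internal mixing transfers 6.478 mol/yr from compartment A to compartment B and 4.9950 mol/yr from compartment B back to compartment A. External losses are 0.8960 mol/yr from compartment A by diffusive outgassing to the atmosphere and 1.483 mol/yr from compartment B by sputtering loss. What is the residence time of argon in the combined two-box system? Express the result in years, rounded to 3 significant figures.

5.42×10^6 yr

Treat the two boxes together as one reservoir: the mixing fluxes between them are internal recycling, so τ = ΣM / Σ(external losses).
M_total = 2.180×10^6 + 1.072×10^7 = 1.2900×10^7 mol.
ΣF_external_out = 0.8960 + 1.483 = 2.3790 mol/yr.
τ = M_total / ΣF_ext = 1.2900×10^7 / 2.3790 = 5.422×10^6 yr.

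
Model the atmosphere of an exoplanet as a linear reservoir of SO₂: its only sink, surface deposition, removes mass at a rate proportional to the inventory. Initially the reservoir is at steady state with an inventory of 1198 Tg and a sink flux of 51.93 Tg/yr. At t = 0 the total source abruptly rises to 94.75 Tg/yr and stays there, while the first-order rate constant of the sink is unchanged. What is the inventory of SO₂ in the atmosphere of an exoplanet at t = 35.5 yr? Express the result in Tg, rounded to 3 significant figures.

The sink rate constant is k = F₀/M₀ = 51.93/1198 = 0.04335 yr⁻¹.
Solving dM/dt = F₁ − kM with M(0) = M₀ gives M(t) = F₁/k + (M₀ − F₁/k)·e^(−kt).
F₁/k = 94.75/0.04335 = 2185.8 Tg; kt = 0.04335 × 35.5 = 1.539, e^(−kt) = 0.2146.
M(35.5) = 2185.8 + (1198 − 2185.8) × 0.2146 = 2185.8 − 212.0 = 1973.8 Tg.

1970 Tg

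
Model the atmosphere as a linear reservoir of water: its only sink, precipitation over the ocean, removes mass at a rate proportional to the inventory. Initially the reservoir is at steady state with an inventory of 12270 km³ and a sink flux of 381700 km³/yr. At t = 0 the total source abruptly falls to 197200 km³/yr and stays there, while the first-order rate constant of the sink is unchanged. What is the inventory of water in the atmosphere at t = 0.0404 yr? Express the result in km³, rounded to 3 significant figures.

The sink rate constant is k = F₀/M₀ = 381700/12270 = 31.11 yr⁻¹.
Solving dM/dt = F₁ − kM with M(0) = M₀ gives M(t) = F₁/k + (M₀ − F₁/k)·e^(−kt).
F₁/k = 197200/31.11 = 6339.1 km³; kt = 31.11 × 0.0404 = 1.257, e^(−kt) = 0.2846.
M(0.0404) = 6339.1 + (12270 − 6339.1) × 0.2846 = 6339.1 + 1688 = 8026.9 km³.

8030 km³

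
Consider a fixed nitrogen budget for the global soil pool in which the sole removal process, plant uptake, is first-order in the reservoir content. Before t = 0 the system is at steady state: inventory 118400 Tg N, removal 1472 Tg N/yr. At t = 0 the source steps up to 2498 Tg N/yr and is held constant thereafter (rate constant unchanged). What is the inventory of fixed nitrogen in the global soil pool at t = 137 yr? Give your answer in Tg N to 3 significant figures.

186000 Tg N

The sink rate constant is k = F₀/M₀ = 1472/118400 = 0.01243 yr⁻¹.
Solving dM/dt = F₁ − kM with M(0) = M₀ gives M(t) = F₁/k + (M₀ − F₁/k)·e^(−kt).
F₁/k = 2498/0.01243 = 200930 Tg N; kt = 0.01243 × 137 = 1.703, e^(−kt) = 0.1821.
M(137) = 200930 + (118400 − 200930) × 0.1821 = 200930 − 15030 = 185900 Tg N.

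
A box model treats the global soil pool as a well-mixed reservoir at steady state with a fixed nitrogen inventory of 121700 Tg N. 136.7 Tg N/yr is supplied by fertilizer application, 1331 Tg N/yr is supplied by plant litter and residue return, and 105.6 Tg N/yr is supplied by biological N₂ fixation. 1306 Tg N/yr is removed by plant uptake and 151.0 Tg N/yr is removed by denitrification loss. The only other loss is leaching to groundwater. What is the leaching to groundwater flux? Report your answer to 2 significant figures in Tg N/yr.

120 Tg N/yr

At steady state ΣF_in = ΣF_out.
ΣF_in = 136.7 + 1331 + 105.6 = 1573.3 Tg N/yr.
Leaching to groundwater flux = ΣF_in − (1306 + 151.0) = 1573.3 − 1457 = 116.3 Tg N/yr.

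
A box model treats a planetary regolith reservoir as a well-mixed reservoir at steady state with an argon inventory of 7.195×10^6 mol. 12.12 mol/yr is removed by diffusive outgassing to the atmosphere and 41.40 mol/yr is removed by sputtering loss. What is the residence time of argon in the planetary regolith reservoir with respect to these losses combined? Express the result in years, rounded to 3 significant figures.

Total removal = 12.12 + 41.40 = 53.520 mol/yr.
τ = M / ΣF_out = 7.195×10^6 / 53.520 = 134400 yr.

134000 yr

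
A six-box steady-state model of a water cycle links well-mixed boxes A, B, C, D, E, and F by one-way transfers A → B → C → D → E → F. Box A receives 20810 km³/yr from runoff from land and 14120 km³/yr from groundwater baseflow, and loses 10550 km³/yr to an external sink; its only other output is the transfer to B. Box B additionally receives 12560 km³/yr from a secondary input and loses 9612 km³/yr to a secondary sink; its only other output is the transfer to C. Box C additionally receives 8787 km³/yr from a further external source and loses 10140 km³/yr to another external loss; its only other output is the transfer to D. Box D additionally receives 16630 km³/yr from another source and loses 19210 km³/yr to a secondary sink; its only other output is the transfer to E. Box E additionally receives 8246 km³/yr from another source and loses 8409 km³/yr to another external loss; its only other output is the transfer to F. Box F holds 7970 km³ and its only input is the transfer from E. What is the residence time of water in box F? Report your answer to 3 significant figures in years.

Box A: F(A→B) = (20810 + 14120) − 10550 = 24380 km³/yr.
Box B: F(B→C) = (24380 + 12560) − 9612 = 27328 km³/yr.
Box C: F(C→D) = (27328 + 8787) − 10140 = 25975 km³/yr.
Box D: F(D→E) = (25975 + 16630) − 19210 = 23395 km³/yr.
Box E: F(E→F) = (23395 + 8246) − 8409 = 23232 km³/yr.
Box F throughput = its input = 23232 km³/yr; τ = 7970 / 23232 = 0.3431 yr.

0.343 yr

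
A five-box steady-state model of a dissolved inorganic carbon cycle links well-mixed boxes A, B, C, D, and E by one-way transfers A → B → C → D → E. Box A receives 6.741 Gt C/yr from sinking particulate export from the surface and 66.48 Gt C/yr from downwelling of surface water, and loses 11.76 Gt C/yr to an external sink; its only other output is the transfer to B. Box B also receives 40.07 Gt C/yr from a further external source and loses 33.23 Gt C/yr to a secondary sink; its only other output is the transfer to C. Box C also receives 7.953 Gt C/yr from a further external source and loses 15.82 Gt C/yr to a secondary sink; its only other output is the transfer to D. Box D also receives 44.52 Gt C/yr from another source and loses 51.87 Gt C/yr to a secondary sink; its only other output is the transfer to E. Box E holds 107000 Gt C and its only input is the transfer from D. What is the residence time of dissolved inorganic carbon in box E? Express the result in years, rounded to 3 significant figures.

Box A: F(A→B) = (6.741 + 66.48) − 11.76 = 61.461 Gt C/yr.
Box B: F(B→C) = (61.461 + 40.07) − 33.23 = 68.301 Gt C/yr.
Box C: F(C→D) = (68.301 + 7.953) − 15.82 = 60.434 Gt C/yr.
Box D: F(D→E) = (60.434 + 44.52) − 51.87 = 53.084 Gt C/yr.
Box E throughput = its input = 53.084 Gt C/yr; τ = 107000 / 53.084 = 2016 yr.

2020 yr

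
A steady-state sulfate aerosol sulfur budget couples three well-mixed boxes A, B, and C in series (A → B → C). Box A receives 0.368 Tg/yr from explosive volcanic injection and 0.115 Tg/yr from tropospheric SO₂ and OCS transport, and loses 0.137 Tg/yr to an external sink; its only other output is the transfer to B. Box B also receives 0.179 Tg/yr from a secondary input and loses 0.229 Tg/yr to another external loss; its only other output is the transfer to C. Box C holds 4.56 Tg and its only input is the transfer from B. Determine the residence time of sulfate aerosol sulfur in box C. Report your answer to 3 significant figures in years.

15.4 yr

Box A: F(A→B) = (0.368 + 0.115) − 0.137 = 0.34600 Tg/yr.
Box B: F(B→C) = (0.34600 + 0.179) − 0.229 = 0.29600 Tg/yr.
Box C throughput = its input = 0.29600 Tg/yr; τ = 4.56 / 0.29600 = 15.41 yr.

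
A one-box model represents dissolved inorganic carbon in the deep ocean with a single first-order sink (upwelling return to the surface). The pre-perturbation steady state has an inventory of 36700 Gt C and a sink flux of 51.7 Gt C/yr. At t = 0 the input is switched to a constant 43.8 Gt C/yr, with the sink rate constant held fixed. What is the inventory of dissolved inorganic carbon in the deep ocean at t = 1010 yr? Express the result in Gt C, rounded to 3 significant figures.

32400 Gt C

Residence time τ = M₀/F₀ = 709.9 yr. The eventual steady state is M_∞ = M₀·(F₁/F₀) = 36700 × 43.8/51.7 = 31092 Gt C.
The anomaly ΔM(t) = M(t) − M_∞ decays as ΔM₀·e^(−t/τ) with ΔM₀ = 36700 − 31092 = 5608 Gt C.
At t = 1010 yr, e^(−t/τ) = e^(−1.423) = 0.2410, so ΔM = 1352 Gt C and M = 31092 + 1352 = 32444 Gt C.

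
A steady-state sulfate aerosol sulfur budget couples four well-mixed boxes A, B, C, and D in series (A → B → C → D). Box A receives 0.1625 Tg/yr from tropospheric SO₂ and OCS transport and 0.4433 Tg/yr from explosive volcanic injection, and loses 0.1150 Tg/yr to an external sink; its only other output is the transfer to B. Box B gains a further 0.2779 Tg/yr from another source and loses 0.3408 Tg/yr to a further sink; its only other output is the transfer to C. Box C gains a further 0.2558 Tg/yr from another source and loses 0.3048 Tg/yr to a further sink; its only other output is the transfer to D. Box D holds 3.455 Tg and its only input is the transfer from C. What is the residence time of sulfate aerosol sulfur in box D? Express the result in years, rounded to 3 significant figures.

9.12 yr

Box A: F(A→B) = (0.1625 + 0.4433) − 0.1150 = 0.49080 Tg/yr.
Box B: F(B→C) = (0.49080 + 0.2779) − 0.3408 = 0.42790 Tg/yr.
Box C: F(C→D) = (0.42790 + 0.2558) − 0.3048 = 0.37890 Tg/yr.
Box D throughput = its input = 0.37890 Tg/yr; τ = 3.455 / 0.37890 = 9.119 yr.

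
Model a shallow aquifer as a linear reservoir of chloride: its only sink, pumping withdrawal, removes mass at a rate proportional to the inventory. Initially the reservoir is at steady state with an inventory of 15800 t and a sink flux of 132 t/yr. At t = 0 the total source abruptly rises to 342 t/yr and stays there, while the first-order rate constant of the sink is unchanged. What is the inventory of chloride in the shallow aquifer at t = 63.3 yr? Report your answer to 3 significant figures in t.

26100 t

The sink rate constant is k = F₀/M₀ = 132/15800 = 0.008354 yr⁻¹.
Solving dM/dt = F₁ − kM with M(0) = M₀ gives M(t) = F₁/k + (M₀ − F₁/k)·e^(−kt).
F₁/k = 342/0.008354 = 40936 t; kt = 0.008354 × 63.3 = 0.5288, e^(−kt) = 0.5893.
M(63.3) = 40936 + (15800 − 40936) × 0.5893 = 40936 − 14810 = 26124 t.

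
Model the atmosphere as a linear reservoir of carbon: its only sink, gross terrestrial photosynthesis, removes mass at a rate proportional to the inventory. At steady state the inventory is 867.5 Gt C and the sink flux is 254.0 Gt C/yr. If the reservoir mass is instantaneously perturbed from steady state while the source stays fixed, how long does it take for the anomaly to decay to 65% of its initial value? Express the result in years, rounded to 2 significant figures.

For a linear reservoir the anomaly decays as exp(−t/τ) with τ = M/F = 867.5/254.0 = 3.415 yr.
exp(−t/τ) = 0.65 ⇒ t = −τ ln(0.65) = 3.415 × 0.4308 = 1.471 yr.

1.5 yr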